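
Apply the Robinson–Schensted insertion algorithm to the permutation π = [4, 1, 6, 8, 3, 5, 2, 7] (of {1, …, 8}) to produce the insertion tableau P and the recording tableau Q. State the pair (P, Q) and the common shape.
P = [1, 2, 5, 7] / [3, 6, 8] / [4];  Q = [1, 3, 4, 8] / [2, 5, 6] / [7];  common shape = (4, 3, 1)

Row-insert the values π_1, π_2, … into P one at a time, bumping the leftmost entry strictly greater than the inserted value down to the next row. The recording tableau Q records, in position (i, j), the step at which that cell was added to P.
  Insert 4 (step 1): P = [4];  Q = [1]
  Insert 1 (step 2): P = [1] / [4];  Q = [1] / [2]
  Insert 6 (step 3): P = [1, 6] / [4];  Q = [1, 3] / [2]
  Insert 8 (step 4): P = [1, 6, 8] / [4];  Q = [1, 3, 4] / [2]
  Insert 3 (step 5): P = [1, 3, 8] / [4, 6];  Q = [1, 3, 4] / [2, 5]
  Insert 5 (step 6): P = [1, 3, 5] / [4, 6, 8];  Q = [1, 3, 4] / [2, 5, 6]
  Insert 2 (step 7): P = [1, 2, 5] / [3, 6, 8] / [4];  Q = [1, 3, 4] / [2, 5, 6] / [7]
  Insert 7 (step 8): P = [1, 2, 5, 7] / [3, 6, 8] / [4];  Q = [1, 3, 4, 8] / [2, 5, 6] / [7]
Final shape: (4, 3, 1).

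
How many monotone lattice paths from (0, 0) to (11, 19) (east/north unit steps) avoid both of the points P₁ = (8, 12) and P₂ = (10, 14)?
Number of paths = 32278284

Inclusion–exclusion. Total paths: C(30, 11) = 54627300. Through P₁: C(20, 8)·C(10, 3) = 15116400. Through P₂: C(24, 10)·C(6, 1) = 11767536. Since P₁ is strictly southwest of P₂, a monotone path through both must visit P₁ then P₂; paths through both = C(20, 8)·C(4, 2)·C(6, 1) = 4534920. Avoid both = 54627300 − 15116400 − 11767536 + 4534920 = 32278284.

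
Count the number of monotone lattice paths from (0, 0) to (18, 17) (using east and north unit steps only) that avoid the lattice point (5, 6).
Number of paths = 3384349122

Total paths from (0, 0) to (18, 17): C(35, 18) = 4537567650. Paths through (5, 6): (paths (0, 0) → (5, 6)) × (paths (5, 6) → (18, 17)) = C(11, 5) · C(24, 13) = 462 · 2496144 = 1153218528. Avoidance count = 4537567650 − 1153218528 = 3384349122.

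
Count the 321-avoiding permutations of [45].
C_45 = 2257117854077248073253720

These 321-avoiding permutations are counted by the Catalan number C_n = (1/(n + 1)) · C(2n, n). For n = 45: C_45 = (1/46) · C(90, 45) = 103827421287553411369671120/46 = 2257117854077248073253720.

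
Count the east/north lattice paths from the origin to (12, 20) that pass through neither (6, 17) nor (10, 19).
Number of paths = 161765877

Inclusion–exclusion. Total paths: C(32, 12) = 225792840. Through P₁: C(23, 6)·C(9, 6) = 8479548. Through P₂: C(29, 10)·C(3, 2) = 60090030. Since P₁ is strictly southwest of P₂, a monotone path through both must visit P₁ then P₂; paths through both = C(23, 6)·C(6, 4)·C(3, 2) = 4542615. Avoid both = 225792840 − 8479548 − 60090030 + 4542615 = 161765877.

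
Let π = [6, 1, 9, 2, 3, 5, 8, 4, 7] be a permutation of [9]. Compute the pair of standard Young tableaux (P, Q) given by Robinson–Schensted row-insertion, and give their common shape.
P = [1, 2, 3, 4, 7] / [5, 8] / [6, 9];  Q = [1, 3, 5, 6, 7] / [2, 4] / [8, 9];  common shape = (5, 2, 2)

Row-insert the values π_1, π_2, … into P one at a time, bumping the leftmost entry strictly greater than the inserted value down to the next row. The recording tableau Q records, in position (i, j), the step at which that cell was added to P.
  Insert 6 (step 1): P = [6];  Q = [1]
  Insert 1 (step 2): P = [1] / [6];  Q = [1] / [2]
  Insert 9 (step 3): P = [1, 9] / [6];  Q = [1, 3] / [2]
  Insert 2 (step 4): P = [1, 2] / [6, 9];  Q = [1, 3] / [2, 4]
  Insert 3 (step 5): P = [1, 2, 3] / [6, 9];  Q = [1, 3, 5] / [2, 4]
  Insert 5 (step 6): P = [1, 2, 3, 5] / [6, 9];  Q = [1, 3, 5, 6] / [2, 4]
  Insert 8 (step 7): P = [1, 2, 3, 5, 8] / [6, 9];  Q = [1, 3, 5, 6, 7] / [2, 4]
  Insert 4 (step 8): P = [1, 2, 3, 4, 8] / [5, 9] / [6];  Q = [1, 3, 5, 6, 7] / [2, 4] / [8]
  Insert 7 (step 9): P = [1, 2, 3, 4, 7] / [5, 8] / [6, 9];  Q = [1, 3, 5, 6, 7] / [2, 4] / [8, 9]
Final shape: (5, 2, 2).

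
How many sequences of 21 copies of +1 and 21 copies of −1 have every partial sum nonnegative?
C_21 = 24466267020

These ballot sequences are counted by the Catalan number C_n = (1/(n + 1)) · C(2n, n). For n = 21: C_21 = (1/22) · C(42, 21) = 538257874440/22 = 24466267020.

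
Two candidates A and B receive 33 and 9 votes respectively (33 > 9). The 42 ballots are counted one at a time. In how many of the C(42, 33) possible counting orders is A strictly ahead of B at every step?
Strict-lead orderings = 254795320

Total orderings of the 42 votes with 33 for A: C(42, 33) = 445891810. By the Bertrand ballot formula (Cycle Lemma / reflection principle), the number of orderings in which A is strictly ahead of B throughout is (p − q)/(p + q) · C(p + q, p) = (33 − 9)/(33 + 9) · 445891810 = 254795320.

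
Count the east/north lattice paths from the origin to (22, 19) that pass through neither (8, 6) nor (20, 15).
Number of paths = 148948524750

Inclusion–exclusion. Total paths: C(41, 22) = 244662670200. Through P₁: C(14, 8)·C(27, 14) = 60235074900. Through P₂: C(35, 20)·C(6, 2) = 48719147400. Since P₁ is strictly southwest of P₂, a monotone path through both must visit P₁ then P₂; paths through both = C(14, 8)·C(21, 12)·C(6, 2) = 13240076850. Avoid both = 244662670200 − 60235074900 − 48719147400 + 13240076850 = 148948524750.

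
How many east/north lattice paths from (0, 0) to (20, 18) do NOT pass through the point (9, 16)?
Number of paths = 33418648560

Total paths from (0, 0) to (20, 18): C(38, 20) = 33578000610. Paths through (9, 16): (paths (0, 0) → (9, 16)) × (paths (9, 16) → (20, 18)) = C(25, 9) · C(13, 11) = 2042975 · 78 = 159352050. Avoidance count = 33578000610 − 159352050 = 33418648560.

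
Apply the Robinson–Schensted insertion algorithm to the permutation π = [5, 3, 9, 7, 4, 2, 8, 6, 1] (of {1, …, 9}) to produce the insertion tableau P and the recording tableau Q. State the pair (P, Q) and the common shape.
P = [1, 4, 6] / [2, 7, 8] / [3] / [5] / [9];  Q = [1, 3, 7] / [2, 4, 8] / [5] / [6] / [9];  common shape = (3, 3, 1, 1, 1)

Row-insert the values π_1, π_2, … into P one at a time, bumping the leftmost entry strictly greater than the inserted value down to the next row. The recording tableau Q records, in position (i, j), the step at which that cell was added to P.
  Insert 5 (step 1): P = [5];  Q = [1]
  Insert 3 (step 2): P = [3] / [5];  Q = [1] / [2]
  Insert 9 (step 3): P = [3, 9] / [5];  Q = [1, 3] / [2]
  Insert 7 (step 4): P = [3, 7] / [5, 9];  Q = [1, 3] / [2, 4]
  Insert 4 (step 5): P = [3, 4] / [5, 7] / [9];  Q = [1, 3] / [2, 4] / [5]
  Insert 2 (step 6): P = [2, 4] / [3, 7] / [5] / [9];  Q = [1, 3] / [2, 4] / [5] / [6]
  Insert 8 (step 7): P = [2, 4, 8] / [3, 7] / [5] / [9];  Q = [1, 3, 7] / [2, 4] / [5] / [6]
  Insert 6 (step 8): P = [2, 4, 6] / [3, 7, 8] / [5] / [9];  Q = [1, 3, 7] / [2, 4, 8] / [5] / [6]
  Insert 1 (step 9): P = [1, 4, 6] / [2, 7, 8] / [3] / [5] / [9];  Q = [1, 3, 7] / [2, 4, 8] / [5] / [6] / [9]
Final shape: (3, 3, 1, 1, 1).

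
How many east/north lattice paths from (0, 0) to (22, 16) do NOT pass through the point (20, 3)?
Number of paths = 22239788475

Total paths from (0, 0) to (22, 16): C(38, 22) = 22239974430. Paths through (20, 3): (paths (0, 0) → (20, 3)) × (paths (20, 3) → (22, 16)) = C(23, 20) · C(15, 2) = 1771 · 105 = 185955. Avoidance count = 22239974430 − 185955 = 22239788475.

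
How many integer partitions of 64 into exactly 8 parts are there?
p(64, 8 parts) = 55974

Partitions of n into exactly k parts are in bijection with partitions of n − k into at most k parts (subtract 1 from each part). So p(64, exactly 8) = p(56, parts ≤ 8). Computing via the recurrence p(m, j) = p(m, j−1) + p(m−j, j) gives 55974.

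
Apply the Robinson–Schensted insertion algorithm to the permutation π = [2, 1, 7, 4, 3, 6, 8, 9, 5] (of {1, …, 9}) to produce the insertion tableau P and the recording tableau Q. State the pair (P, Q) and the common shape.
P = [1, 3, 5, 8, 9] / [2, 4, 6] / [7];  Q = [1, 3, 6, 7, 8] / [2, 4, 9] / [5];  common shape = (5, 3, 1)

Row-insert the values π_1, π_2, … into P one at a time, bumping the leftmost entry strictly greater than the inserted value down to the next row. The recording tableau Q records, in position (i, j), the step at which that cell was added to P.
  Insert 2 (step 1): P = [2];  Q = [1]
  Insert 1 (step 2): P = [1] / [2];  Q = [1] / [2]
  Insert 7 (step 3): P = [1, 7] / [2];  Q = [1, 3] / [2]
  Insert 4 (step 4): P = [1, 4] / [2, 7];  Q = [1, 3] / [2, 4]
  Insert 3 (step 5): P = [1, 3] / [2, 4] / [7];  Q = [1, 3] / [2, 4] / [5]
  Insert 6 (step 6): P = [1, 3, 6] / [2, 4] / [7];  Q = [1, 3, 6] / [2, 4] / [5]
  Insert 8 (step 7): P = [1, 3, 6, 8] / [2, 4] / [7];  Q = [1, 3, 6, 7] / [2, 4] / [5]
  Insert 9 (step 8): P = [1, 3, 6, 8, 9] / [2, 4] / [7];  Q = [1, 3, 6, 7, 8] / [2, 4] / [5]
  Insert 5 (step 9): P = [1, 3, 5, 8, 9] / [2, 4, 6] / [7];  Q = [1, 3, 6, 7, 8] / [2, 4, 9] / [5]
Final shape: (5, 3, 1).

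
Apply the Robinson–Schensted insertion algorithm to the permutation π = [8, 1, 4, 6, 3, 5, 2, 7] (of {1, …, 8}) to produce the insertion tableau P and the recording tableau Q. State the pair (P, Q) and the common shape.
P = [1, 2, 5, 7] / [3, 6] / [4] / [8];  Q = [1, 3, 4, 8] / [2, 6] / [5] / [7];  common shape = (4, 2, 1, 1)

Row-insert the values π_1, π_2, … into P one at a time, bumping the leftmost entry strictly greater than the inserted value down to the next row. The recording tableau Q records, in position (i, j), the step at which that cell was added to P.
  Insert 8 (step 1): P = [8];  Q = [1]
  Insert 1 (step 2): P = [1] / [8];  Q = [1] / [2]
  Insert 4 (step 3): P = [1, 4] / [8];  Q = [1, 3] / [2]
  Insert 6 (step 4): P = [1, 4, 6] / [8];  Q = [1, 3, 4] / [2]
  Insert 3 (step 5): P = [1, 3, 6] / [4] / [8];  Q = [1, 3, 4] / [2] / [5]
  Insert 5 (step 6): P = [1, 3, 5] / [4, 6] / [8];  Q = [1, 3, 4] / [2, 6] / [5]
  Insert 2 (step 7): P = [1, 2, 5] / [3, 6] / [4] / [8];  Q = [1, 3, 4] / [2, 6] / [5] / [7]
  Insert 7 (step 8): P = [1, 2, 5, 7] / [3, 6] / [4] / [8];  Q = [1, 3, 4, 8] / [2, 6] / [5] / [7]
Final shape: (4, 2, 1, 1).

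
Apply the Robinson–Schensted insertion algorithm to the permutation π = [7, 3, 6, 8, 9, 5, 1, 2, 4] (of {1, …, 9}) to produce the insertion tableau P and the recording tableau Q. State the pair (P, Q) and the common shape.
P = [1, 2, 4, 9] / [3, 5, 8] / [6] / [7];  Q = [1, 3, 4, 5] / [2, 8, 9] / [6] / [7];  common shape = (4, 3, 1, 1)

Row-insert the values π_1, π_2, … into P one at a time, bumping the leftmost entry strictly greater than the inserted value down to the next row. The recording tableau Q records, in position (i, j), the step at which that cell was added to P.
  Insert 7 (step 1): P = [7];  Q = [1]
  Insert 3 (step 2): P = [3] / [7];  Q = [1] / [2]
  Insert 6 (step 3): P = [3, 6] / [7];  Q = [1, 3] / [2]
  Insert 8 (step 4): P = [3, 6, 8] / [7];  Q = [1, 3, 4] / [2]
  Insert 9 (step 5): P = [3, 6, 8, 9] / [7];  Q = [1, 3, 4, 5] / [2]
  Insert 5 (step 6): P = [3, 5, 8, 9] / [6] / [7];  Q = [1, 3, 4, 5] / [2] / [6]
  Insert 1 (step 7): P = [1, 5, 8, 9] / [3] / [6] / [7];  Q = [1, 3, 4, 5] / [2] / [6] / [7]
  Insert 2 (step 8): P = [1, 2, 8, 9] / [3, 5] / [6] / [7];  Q = [1, 3, 4, 5] / [2, 8] / [6] / [7]
  Insert 4 (step 9): P = [1, 2, 4, 9] / [3, 5, 8] / [6] / [7];  Q = [1, 3, 4, 5] / [2, 8, 9] / [6] / [7]
Final shape: (4, 3, 1, 1).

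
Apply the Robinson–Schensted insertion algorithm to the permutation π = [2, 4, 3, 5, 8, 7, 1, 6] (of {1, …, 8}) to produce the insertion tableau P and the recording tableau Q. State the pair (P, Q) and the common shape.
P = [1, 3, 5, 6] / [2, 7] / [4, 8];  Q = [1, 2, 4, 5] / [3, 6] / [7, 8];  common shape = (4, 2, 2)

Row-insert the values π_1, π_2, … into P one at a time, bumping the leftmost entry strictly greater than the inserted value down to the next row. The recording tableau Q records, in position (i, j), the step at which that cell was added to P.
  Insert 2 (step 1): P = [2];  Q = [1]
  Insert 4 (step 2): P = [2, 4];  Q = [1, 2]
  Insert 3 (step 3): P = [2, 3] / [4];  Q = [1, 2] / [3]
  Insert 5 (step 4): P = [2, 3, 5] / [4];  Q = [1, 2, 4] / [3]
  Insert 8 (step 5): P = [2, 3, 5, 8] / [4];  Q = [1, 2, 4, 5] / [3]
  Insert 7 (step 6): P = [2, 3, 5, 7] / [4, 8];  Q = [1, 2, 4, 5] / [3, 6]
  Insert 1 (step 7): P = [1, 3, 5, 7] / [2, 8] / [4];  Q = [1, 2, 4, 5] / [3, 6] / [7]
  Insert 6 (step 8): P = [1, 3, 5, 6] / [2, 7] / [4, 8];  Q = [1, 2, 4, 5] / [3, 6] / [7, 8]
Final shape: (4, 2, 2).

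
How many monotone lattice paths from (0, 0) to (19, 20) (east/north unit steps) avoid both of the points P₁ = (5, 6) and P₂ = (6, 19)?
Number of paths = 50387006362

Inclusion–exclusion. Total paths: C(39, 19) = 68923264410. Through P₁: C(11, 5)·C(28, 14) = 18533869200. Through P₂: C(25, 6)·C(14, 13) = 2479400. Since P₁ is strictly southwest of P₂, a monotone path through both must visit P₁ then P₂; paths through both = C(11, 5)·C(14, 1)·C(14, 13) = 90552. Avoid both = 68923264410 − 18533869200 − 2479400 + 90552 = 50387006362.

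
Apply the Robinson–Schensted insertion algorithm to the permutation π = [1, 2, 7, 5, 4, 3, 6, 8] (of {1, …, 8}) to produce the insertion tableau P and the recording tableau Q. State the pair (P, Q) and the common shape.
P = [1, 2, 3, 6, 8] / [4] / [5] / [7];  Q = [1, 2, 3, 7, 8] / [4] / [5] / [6];  common shape = (5, 1, 1, 1)

Row-insert the values π_1, π_2, … into P one at a time, bumping the leftmost entry strictly greater than the inserted value down to the next row. The recording tableau Q records, in position (i, j), the step at which that cell was added to P.
  Insert 1 (step 1): P = [1];  Q = [1]
  Insert 2 (step 2): P = [1, 2];  Q = [1, 2]
  Insert 7 (step 3): P = [1, 2, 7];  Q = [1, 2, 3]
  Insert 5 (step 4): P = [1, 2, 5] / [7];  Q = [1, 2, 3] / [4]
  Insert 4 (step 5): P = [1, 2, 4] / [5] / [7];  Q = [1, 2, 3] / [4] / [5]
  Insert 3 (step 6): P = [1, 2, 3] / [4] / [5] / [7];  Q = [1, 2, 3] / [4] / [5] / [6]
  Insert 6 (step 7): P = [1, 2, 3, 6] / [4] / [5] / [7];  Q = [1, 2, 3, 7] / [4] / [5] / [6]
  Insert 8 (step 8): P = [1, 2, 3, 6, 8] / [4] / [5] / [7];  Q = [1, 2, 3, 7, 8] / [4] / [5] / [6]
Final shape: (5, 1, 1, 1).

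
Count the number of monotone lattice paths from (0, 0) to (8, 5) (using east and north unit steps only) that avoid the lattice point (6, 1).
Number of paths = 1182

Total paths from (0, 0) to (8, 5): C(13, 8) = 1287. Paths through (6, 1): (paths (0, 0) → (6, 1)) × (paths (6, 1) → (8, 5)) = C(7, 6) · C(6, 2) = 7 · 15 = 105. Avoidance count = 1287 − 105 = 1182.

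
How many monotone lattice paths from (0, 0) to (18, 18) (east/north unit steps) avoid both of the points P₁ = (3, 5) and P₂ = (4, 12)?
Number of paths = 6925195620

Inclusion–exclusion. Total paths: C(36, 18) = 9075135300. Through P₁: C(8, 3)·C(28, 15) = 2096760960. Through P₂: C(16, 4)·C(20, 14) = 70543200. Since P₁ is strictly southwest of P₂, a monotone path through both must visit P₁ then P₂; paths through both = C(8, 3)·C(8, 1)·C(20, 14) = 17364480. Avoid both = 9075135300 − 2096760960 − 70543200 + 17364480 = 6925195620.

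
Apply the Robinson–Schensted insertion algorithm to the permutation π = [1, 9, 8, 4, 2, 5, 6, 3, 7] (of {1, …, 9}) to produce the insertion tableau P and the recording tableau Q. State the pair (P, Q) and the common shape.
P = [1, 2, 3, 6, 7] / [4, 5] / [8] / [9];  Q = [1, 2, 6, 7, 9] / [3, 8] / [4] / [5];  common shape = (5, 2, 1, 1)

Row-insert the values π_1, π_2, … into P one at a time, bumping the leftmost entry strictly greater than the inserted value down to the next row. The recording tableau Q records, in position (i, j), the step at which that cell was added to P.
  Insert 1 (step 1): P = [1];  Q = [1]
  Insert 9 (step 2): P = [1, 9];  Q = [1, 2]
  Insert 8 (step 3): P = [1, 8] / [9];  Q = [1, 2] / [3]
  Insert 4 (step 4): P = [1, 4] / [8] / [9];  Q = [1, 2] / [3] / [4]
  Insert 2 (step 5): P = [1, 2] / [4] / [8] / [9];  Q = [1, 2] / [3] / [4] / [5]
  Insert 5 (step 6): P = [1, 2, 5] / [4] / [8] / [9];  Q = [1, 2, 6] / [3] / [4] / [5]
  Insert 6 (step 7): P = [1, 2, 5, 6] / [4] / [8] / [9];  Q = [1, 2, 6, 7] / [3] / [4] / [5]
  Insert 3 (step 8): P = [1, 2, 3, 6] / [4, 5] / [8] / [9];  Q = [1, 2, 6, 7] / [3, 8] / [4] / [5]
  Insert 7 (step 9): P = [1, 2, 3, 6, 7] / [4, 5] / [8] / [9];  Q = [1, 2, 6, 7, 9] / [3, 8] / [4] / [5]
Final shape: (5, 2, 1, 1).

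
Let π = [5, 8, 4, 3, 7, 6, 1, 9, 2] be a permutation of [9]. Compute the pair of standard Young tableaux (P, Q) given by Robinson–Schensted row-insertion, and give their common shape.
P = [1, 2, 9] / [3, 6] / [4, 7] / [5, 8];  Q = [1, 2, 8] / [3, 5] / [4, 6] / [7, 9];  common shape = (3, 2, 2, 2)

Row-insert the values π_1, π_2, … into P one at a time, bumping the leftmost entry strictly greater than the inserted value down to the next row. The recording tableau Q records, in position (i, j), the step at which that cell was added to P.
  Insert 5 (step 1): P = [5];  Q = [1]
  Insert 8 (step 2): P = [5, 8];  Q = [1, 2]
  Insert 4 (step 3): P = [4, 8] / [5];  Q = [1, 2] / [3]
  Insert 3 (step 4): P = [3, 8] / [4] / [5];  Q = [1, 2] / [3] / [4]
  Insert 7 (step 5): P = [3, 7] / [4, 8] / [5];  Q = [1, 2] / [3, 5] / [4]
  Insert 6 (step 6): P = [3, 6] / [4, 7] / [5, 8];  Q = [1, 2] / [3, 5] / [4, 6]
  Insert 1 (step 7): P = [1, 6] / [3, 7] / [4, 8] / [5];  Q = [1, 2] / [3, 5] / [4, 6] / [7]
  Insert 9 (step 8): P = [1, 6, 9] / [3, 7] / [4, 8] / [5];  Q = [1, 2, 8] / [3, 5] / [4, 6] / [7]
  Insert 2 (step 9): P = [1, 2, 9] / [3, 6] / [4, 7] / [5, 8];  Q = [1, 2, 8] / [3, 5] / [4, 6] / [7, 9]
Final shape: (3, 2, 2, 2).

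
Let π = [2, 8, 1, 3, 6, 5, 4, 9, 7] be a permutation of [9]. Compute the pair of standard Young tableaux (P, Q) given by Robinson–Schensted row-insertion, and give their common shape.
P = [1, 3, 4, 7] / [2, 5, 9] / [6] / [8];  Q = [1, 2, 5, 8] / [3, 4, 9] / [6] / [7];  common shape = (4, 3, 1, 1)

Row-insert the values π_1, π_2, … into P one at a time, bumping the leftmost entry strictly greater than the inserted value down to the next row. The recording tableau Q records, in position (i, j), the step at which that cell was added to P.
  Insert 2 (step 1): P = [2];  Q = [1]
  Insert 8 (step 2): P = [2, 8];  Q = [1, 2]
  Insert 1 (step 3): P = [1, 8] / [2];  Q = [1, 2] / [3]
  Insert 3 (step 4): P = [1, 3] / [2, 8];  Q = [1, 2] / [3, 4]
  Insert 6 (step 5): P = [1, 3, 6] / [2, 8];  Q = [1, 2, 5] / [3, 4]
  Insert 5 (step 6): P = [1, 3, 5] / [2, 6] / [8];  Q = [1, 2, 5] / [3, 4] / [6]
  Insert 4 (step 7): P = [1, 3, 4] / [2, 5] / [6] / [8];  Q = [1, 2, 5] / [3, 4] / [6] / [7]
  Insert 9 (step 8): P = [1, 3, 4, 9] / [2, 5] / [6] / [8];  Q = [1, 2, 5, 8] / [3, 4] / [6] / [7]
  Insert 7 (step 9): P = [1, 3, 4, 7] / [2, 5, 9] / [6] / [8];  Q = [1, 2, 5, 8] / [3, 4, 9] / [6] / [7]
Final shape: (4, 3, 1, 1).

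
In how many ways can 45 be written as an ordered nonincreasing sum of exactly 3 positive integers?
p(45, 3 parts) = 169

Partitions of n into exactly k parts are in bijection with partitions of n − k into at most k parts (subtract 1 from each part). So p(45, exactly 3) = p(42, parts ≤ 3). Computing via the recurrence p(m, j) = p(m, j−1) + p(m−j, j) gives 169.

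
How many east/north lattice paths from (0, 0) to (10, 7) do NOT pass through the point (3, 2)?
Number of paths = 11528

Total paths from (0, 0) to (10, 7): C(17, 10) = 19448. Paths through (3, 2): (paths (0, 0) → (3, 2)) × (paths (3, 2) → (10, 7)) = C(5, 3) · C(12, 7) = 10 · 792 = 7920. Avoidance count = 19448 − 7920 = 11528.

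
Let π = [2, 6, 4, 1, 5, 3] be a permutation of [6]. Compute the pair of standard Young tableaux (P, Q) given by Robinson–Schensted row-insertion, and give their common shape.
P = [1, 3, 5] / [2, 4] / [6];  Q = [1, 2, 5] / [3, 6] / [4];  common shape = (3, 2, 1)

Row-insert the values π_1, π_2, … into P one at a time, bumping the leftmost entry strictly greater than the inserted value down to the next row. The recording tableau Q records, in position (i, j), the step at which that cell was added to P.
  Insert 2 (step 1): P = [2];  Q = [1]
  Insert 6 (step 2): P = [2, 6];  Q = [1, 2]
  Insert 4 (step 3): P = [2, 4] / [6];  Q = [1, 2] / [3]
  Insert 1 (step 4): P = [1, 4] / [2] / [6];  Q = [1, 2] / [3] / [4]
  Insert 5 (step 5): P = [1, 4, 5] / [2] / [6];  Q = [1, 2, 5] / [3] / [4]
  Insert 3 (step 6): P = [1, 3, 5] / [2, 4] / [6];  Q = [1, 2, 5] / [3, 6] / [4]
Final shape: (3, 2, 1).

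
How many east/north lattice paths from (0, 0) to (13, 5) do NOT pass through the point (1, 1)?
Number of paths = 4928

Total paths from (0, 0) to (13, 5): C(18, 13) = 8568. Paths through (1, 1): (paths (0, 0) → (1, 1)) × (paths (1, 1) → (13, 5)) = C(2, 1) · C(16, 12) = 2 · 1820 = 3640. Avoidance count = 8568 − 3640 = 4928.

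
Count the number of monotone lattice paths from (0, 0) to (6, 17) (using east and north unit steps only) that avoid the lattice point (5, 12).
Number of paths = 63819

Total paths from (0, 0) to (6, 17): C(23, 6) = 100947. Paths through (5, 12): (paths (0, 0) → (5, 12)) × (paths (5, 12) → (6, 17)) = C(17, 5) · C(6, 1) = 6188 · 6 = 37128. Avoidance count = 100947 − 37128 = 63819.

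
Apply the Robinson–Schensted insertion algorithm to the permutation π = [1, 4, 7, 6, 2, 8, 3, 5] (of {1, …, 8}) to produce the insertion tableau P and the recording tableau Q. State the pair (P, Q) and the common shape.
P = [1, 2, 3, 5] / [4, 6, 8] / [7];  Q = [1, 2, 3, 6] / [4, 7, 8] / [5];  common shape = (4, 3, 1)

Row-insert the values π_1, π_2, … into P one at a time, bumping the leftmost entry strictly greater than the inserted value down to the next row. The recording tableau Q records, in position (i, j), the step at which that cell was added to P.
  Insert 1 (step 1): P = [1];  Q = [1]
  Insert 4 (step 2): P = [1, 4];  Q = [1, 2]
  Insert 7 (step 3): P = [1, 4, 7];  Q = [1, 2, 3]
  Insert 6 (step 4): P = [1, 4, 6] / [7];  Q = [1, 2, 3] / [4]
  Insert 2 (step 5): P = [1, 2, 6] / [4] / [7];  Q = [1, 2, 3] / [4] / [5]
  Insert 8 (step 6): P = [1, 2, 6, 8] / [4] / [7];  Q = [1, 2, 3, 6] / [4] / [5]
  Insert 3 (step 7): P = [1, 2, 3, 8] / [4, 6] / [7];  Q = [1, 2, 3, 6] / [4, 7] / [5]
  Insert 5 (step 8): P = [1, 2, 3, 5] / [4, 6, 8] / [7];  Q = [1, 2, 3, 6] / [4, 7, 8] / [5]
Final shape: (4, 3, 1).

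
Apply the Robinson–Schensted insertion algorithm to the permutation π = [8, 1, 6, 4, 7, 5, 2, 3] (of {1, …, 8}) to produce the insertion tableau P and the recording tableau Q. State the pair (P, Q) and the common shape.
P = [1, 2, 3] / [4, 5] / [6, 7] / [8];  Q = [1, 3, 5] / [2, 6] / [4, 8] / [7];  common shape = (3, 2, 2, 1)

Row-insert the values π_1, π_2, … into P one at a time, bumping the leftmost entry strictly greater than the inserted value down to the next row. The recording tableau Q records, in position (i, j), the step at which that cell was added to P.
  Insert 8 (step 1): P = [8];  Q = [1]
  Insert 1 (step 2): P = [1] / [8];  Q = [1] / [2]
  Insert 6 (step 3): P = [1, 6] / [8];  Q = [1, 3] / [2]
  Insert 4 (step 4): P = [1, 4] / [6] / [8];  Q = [1, 3] / [2] / [4]
  Insert 7 (step 5): P = [1, 4, 7] / [6] / [8];  Q = [1, 3, 5] / [2] / [4]
  Insert 5 (step 6): P = [1, 4, 5] / [6, 7] / [8];  Q = [1, 3, 5] / [2, 6] / [4]
  Insert 2 (step 7): P = [1, 2, 5] / [4, 7] / [6] / [8];  Q = [1, 3, 5] / [2, 6] / [4] / [7]
  Insert 3 (step 8): P = [1, 2, 3] / [4, 5] / [6, 7] / [8];  Q = [1, 3, 5] / [2, 6] / [4, 8] / [7]
Final shape: (3, 2, 2, 1).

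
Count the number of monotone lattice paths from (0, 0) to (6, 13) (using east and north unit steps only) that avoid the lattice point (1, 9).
Number of paths = 25872

Total paths from (0, 0) to (6, 13): C(19, 6) = 27132. Paths through (1, 9): (paths (0, 0) → (1, 9)) × (paths (1, 9) → (6, 13)) = C(10, 1) · C(9, 5) = 10 · 126 = 1260. Avoidance count = 27132 − 1260 = 25872.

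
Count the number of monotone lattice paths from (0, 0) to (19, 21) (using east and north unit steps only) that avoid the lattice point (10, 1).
Number of paths = 131172243345

Total paths from (0, 0) to (19, 21): C(40, 19) = 131282408400. Paths through (10, 1): (paths (0, 0) → (10, 1)) × (paths (10, 1) → (19, 21)) = C(11, 10) · C(29, 9) = 11 · 10015005 = 110165055. Avoidance count = 131282408400 − 110165055 = 131172243345.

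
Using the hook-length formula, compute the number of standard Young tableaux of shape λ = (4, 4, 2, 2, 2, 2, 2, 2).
# SYT of shape (4, 4, 2, 2, 2, 2, 2, 2) = 5643456

Hook-length formula: f^λ = n! / Π hook(c), product over all cells c of the Young diagram. For λ = (4, 4, 2, 2, 2, 2, 2, 2), n = 20 boxes. Hook lengths by row (left-to-right, top-to-bottom): [11, 10, 3, 2]; [10, 9, 2, 1]; [7, 6]; [6, 5]; [5, 4]; [4, 3]; [3, 2]; [2, 1]. Product of hooks = 431101440000. So f^λ = 20! / 431101440000 = 2432902008176640000 / 431101440000 = 5643456.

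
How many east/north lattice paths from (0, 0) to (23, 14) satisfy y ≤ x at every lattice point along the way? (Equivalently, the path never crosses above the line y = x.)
Number of paths = 2544619500

By the reflection principle (André's argument), the number of monotone paths to (23, 14) with n ≤ m that never go above y = x is C(37, 23) − C(37, 24) = 6107086800 − 3562467300 = 2544619500.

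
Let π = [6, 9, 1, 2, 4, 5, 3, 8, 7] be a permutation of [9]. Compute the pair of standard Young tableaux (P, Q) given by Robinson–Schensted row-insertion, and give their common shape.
P = [1, 2, 3, 5, 7] / [4, 8] / [6, 9];  Q = [1, 2, 5, 6, 8] / [3, 4] / [7, 9];  common shape = (5, 2, 2)

Row-insert the values π_1, π_2, … into P one at a time, bumping the leftmost entry strictly greater than the inserted value down to the next row. The recording tableau Q records, in position (i, j), the step at which that cell was added to P.
  Insert 6 (step 1): P = [6];  Q = [1]
  Insert 9 (step 2): P = [6, 9];  Q = [1, 2]
  Insert 1 (step 3): P = [1, 9] / [6];  Q = [1, 2] / [3]
  Insert 2 (step 4): P = [1, 2] / [6, 9];  Q = [1, 2] / [3, 4]
  Insert 4 (step 5): P = [1, 2, 4] / [6, 9];  Q = [1, 2, 5] / [3, 4]
  Insert 5 (step 6): P = [1, 2, 4, 5] / [6, 9];  Q = [1, 2, 5, 6] / [3, 4]
  Insert 3 (step 7): P = [1, 2, 3, 5] / [4, 9] / [6];  Q = [1, 2, 5, 6] / [3, 4] / [7]
  Insert 8 (step 8): P = [1, 2, 3, 5, 8] / [4, 9] / [6];  Q = [1, 2, 5, 6, 8] / [3, 4] / [7]
  Insert 7 (step 9): P = [1, 2, 3, 5, 7] / [4, 8] / [6, 9];  Q = [1, 2, 5, 6, 8] / [3, 4] / [7, 9]
Final shape: (5, 2, 2).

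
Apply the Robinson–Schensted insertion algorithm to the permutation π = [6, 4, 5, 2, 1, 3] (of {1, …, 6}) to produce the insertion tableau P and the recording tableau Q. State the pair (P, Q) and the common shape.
P = [1, 3] / [2, 5] / [4] / [6];  Q = [1, 3] / [2, 6] / [4] / [5];  common shape = (2, 2, 1, 1)

Row-insert the values π_1, π_2, … into P one at a time, bumping the leftmost entry strictly greater than the inserted value down to the next row. The recording tableau Q records, in position (i, j), the step at which that cell was added to P.
  Insert 6 (step 1): P = [6];  Q = [1]
  Insert 4 (step 2): P = [4] / [6];  Q = [1] / [2]
  Insert 5 (step 3): P = [4, 5] / [6];  Q = [1, 3] / [2]
  Insert 2 (step 4): P = [2, 5] / [4] / [6];  Q = [1, 3] / [2] / [4]
  Insert 1 (step 5): P = [1, 5] / [2] / [4] / [6];  Q = [1, 3] / [2] / [4] / [5]
  Insert 3 (step 6): P = [1, 3] / [2, 5] / [4] / [6];  Q = [1, 3] / [2, 6] / [4] / [5]
Final shape: (2, 2, 1, 1).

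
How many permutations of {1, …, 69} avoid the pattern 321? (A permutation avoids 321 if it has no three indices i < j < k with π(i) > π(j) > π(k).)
C_69 = 337485502510215975556783793455058624700

These 321-avoiding permutations are counted by the Catalan number C_n = (1/(n + 1)) · C(2n, n). For n = 69: C_69 = (1/70) · C(138, 69) = 23623985175715118288974865541854103729000/70 = 337485502510215975556783793455058624700.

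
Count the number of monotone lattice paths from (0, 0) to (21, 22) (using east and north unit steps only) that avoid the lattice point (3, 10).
Number of paths = 1027312419510

Total paths from (0, 0) to (21, 22): C(43, 21) = 1052049481860. Paths through (3, 10): (paths (0, 0) → (3, 10)) × (paths (3, 10) → (21, 22)) = C(13, 3) · C(30, 18) = 286 · 86493225 = 24737062350. Avoidance count = 1052049481860 − 24737062350 = 1027312419510.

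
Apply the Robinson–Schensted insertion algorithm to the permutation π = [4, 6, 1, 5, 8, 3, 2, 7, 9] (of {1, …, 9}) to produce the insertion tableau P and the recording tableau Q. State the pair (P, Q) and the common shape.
P = [1, 2, 7, 9] / [3, 5, 8] / [4] / [6];  Q = [1, 2, 5, 9] / [3, 4, 8] / [6] / [7];  common shape = (4, 3, 1, 1)

Row-insert the values π_1, π_2, … into P one at a time, bumping the leftmost entry strictly greater than the inserted value down to the next row. The recording tableau Q records, in position (i, j), the step at which that cell was added to P.
  Insert 4 (step 1): P = [4];  Q = [1]
  Insert 6 (step 2): P = [4, 6];  Q = [1, 2]
  Insert 1 (step 3): P = [1, 6] / [4];  Q = [1, 2] / [3]
  Insert 5 (step 4): P = [1, 5] / [4, 6];  Q = [1, 2] / [3, 4]
  Insert 8 (step 5): P = [1, 5, 8] / [4, 6];  Q = [1, 2, 5] / [3, 4]
  Insert 3 (step 6): P = [1, 3, 8] / [4, 5] / [6];  Q = [1, 2, 5] / [3, 4] / [6]
  Insert 2 (step 7): P = [1, 2, 8] / [3, 5] / [4] / [6];  Q = [1, 2, 5] / [3, 4] / [6] / [7]
  Insert 7 (step 8): P = [1, 2, 7] / [3, 5, 8] / [4] / [6];  Q = [1, 2, 5] / [3, 4, 8] / [6] / [7]
  Insert 9 (step 9): P = [1, 2, 7, 9] / [3, 5, 8] / [4] / [6];  Q = [1, 2, 5, 9] / [3, 4, 8] / [6] / [7]
Final shape: (4, 3, 1, 1).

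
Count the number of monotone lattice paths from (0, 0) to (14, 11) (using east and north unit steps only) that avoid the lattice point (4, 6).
Number of paths = 3826770

Total paths from (0, 0) to (14, 11): C(25, 14) = 4457400. Paths through (4, 6): (paths (0, 0) → (4, 6)) × (paths (4, 6) → (14, 11)) = C(10, 4) · C(15, 10) = 210 · 3003 = 630630. Avoidance count = 4457400 − 630630 = 3826770.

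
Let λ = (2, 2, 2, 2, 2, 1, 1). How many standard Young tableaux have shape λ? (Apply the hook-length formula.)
# SYT of shape (2, 2, 2, 2, 2, 1, 1) = 297

Hook-length formula: f^λ = n! / Π hook(c), product over all cells c of the Young diagram. For λ = (2, 2, 2, 2, 2, 1, 1), n = 12 boxes. Hook lengths by row (left-to-right, top-to-bottom): [8, 5]; [7, 4]; [6, 3]; [5, 2]; [4, 1]; [2]; [1]. Product of hooks = 1612800. So f^λ = 12! / 1612800 = 479001600 / 1612800 = 297.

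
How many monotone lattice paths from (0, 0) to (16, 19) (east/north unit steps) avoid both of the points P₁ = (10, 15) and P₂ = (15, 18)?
Number of paths = 1665273830

Inclusion–exclusion. Total paths: C(35, 16) = 4059928950. Through P₁: C(25, 10)·C(10, 6) = 686439600. Through P₂: C(33, 15)·C(2, 1) = 2074316640. Since P₁ is strictly southwest of P₂, a monotone path through both must visit P₁ then P₂; paths through both = C(25, 10)·C(8, 5)·C(2, 1) = 366101120. Avoid both = 4059928950 − 686439600 − 2074316640 + 366101120 = 1665273830.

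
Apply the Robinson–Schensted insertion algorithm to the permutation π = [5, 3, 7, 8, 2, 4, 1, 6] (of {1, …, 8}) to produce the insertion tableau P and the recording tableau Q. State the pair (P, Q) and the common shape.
P = [1, 4, 6] / [2, 7, 8] / [3] / [5];  Q = [1, 3, 4] / [2, 6, 8] / [5] / [7];  common shape = (3, 3, 1, 1)

Row-insert the values π_1, π_2, … into P one at a time, bumping the leftmost entry strictly greater than the inserted value down to the next row. The recording tableau Q records, in position (i, j), the step at which that cell was added to P.
  Insert 5 (step 1): P = [5];  Q = [1]
  Insert 3 (step 2): P = [3] / [5];  Q = [1] / [2]
  Insert 7 (step 3): P = [3, 7] / [5];  Q = [1, 3] / [2]
  Insert 8 (step 4): P = [3, 7, 8] / [5];  Q = [1, 3, 4] / [2]
  Insert 2 (step 5): P = [2, 7, 8] / [3] / [5];  Q = [1, 3, 4] / [2] / [5]
  Insert 4 (step 6): P = [2, 4, 8] / [3, 7] / [5];  Q = [1, 3, 4] / [2, 6] / [5]
  Insert 1 (step 7): P = [1, 4, 8] / [2, 7] / [3] / [5];  Q = [1, 3, 4] / [2, 6] / [5] / [7]
  Insert 6 (step 8): P = [1, 4, 6] / [2, 7, 8] / [3] / [5];  Q = [1, 3, 4] / [2, 6, 8] / [5] / [7]
Final shape: (3, 3, 1, 1).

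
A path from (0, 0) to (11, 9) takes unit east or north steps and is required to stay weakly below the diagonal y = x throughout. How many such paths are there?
Number of paths = 41990

By the reflection principle (André's argument), the number of monotone paths to (11, 9) with n ≤ m that never go above y = x is C(20, 11) − C(20, 12) = 167960 − 125970 = 41990.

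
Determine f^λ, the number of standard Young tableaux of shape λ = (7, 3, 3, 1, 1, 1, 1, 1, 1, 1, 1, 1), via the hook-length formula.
# SYT of shape (7, 3, 3, 1, 1, 1, 1, 1, 1, 1, 1, 1) = 68395250

Hook-length formula: f^λ = n! / Π hook(c), product over all cells c of the Young diagram. For λ = (7, 3, 3, 1, 1, 1, 1, 1, 1, 1, 1, 1), n = 22 boxes. Hook lengths by row (left-to-right, top-to-bottom): [18, 8, 7, 4, 3, 2, 1]; [13, 3, 2]; [12, 2, 1]; [9]; [8]; [7]; [6]; [5]; [4]; [3]; [2]; [1]. Product of hooks = 16433900421120. So f^λ = 22! / 16433900421120 = 1124000727777607680000 / 16433900421120 = 68395250.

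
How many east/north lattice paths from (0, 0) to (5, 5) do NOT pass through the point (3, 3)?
Number of paths = 132

Total paths from (0, 0) to (5, 5): C(10, 5) = 252. Paths through (3, 3): (paths (0, 0) → (3, 3)) × (paths (3, 3) → (5, 5)) = C(6, 3) · C(4, 2) = 20 · 6 = 120. Avoidance count = 252 − 120 = 132.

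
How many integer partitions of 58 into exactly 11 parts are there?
p(58, 11 parts) = 54218

Partitions of n into exactly k parts are in bijection with partitions of n − k into at most k parts (subtract 1 from each part). So p(58, exactly 11) = p(47, parts ≤ 11). Computing via the recurrence p(m, j) = p(m, j−1) + p(m−j, j) gives 54218.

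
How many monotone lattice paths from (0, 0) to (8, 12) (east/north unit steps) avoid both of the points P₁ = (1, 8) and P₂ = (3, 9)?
Number of paths = 112192

Inclusion–exclusion. Total paths: C(20, 8) = 125970. Through P₁: C(9, 1)·C(11, 7) = 2970. Through P₂: C(12, 3)·C(8, 5) = 12320. Since P₁ is strictly southwest of P₂, a monotone path through both must visit P₁ then P₂; paths through both = C(9, 1)·C(3, 2)·C(8, 5) = 1512. Avoid both = 125970 − 2970 − 12320 + 1512 = 112192.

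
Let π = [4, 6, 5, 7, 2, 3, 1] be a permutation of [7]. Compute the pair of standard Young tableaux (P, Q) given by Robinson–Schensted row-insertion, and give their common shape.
P = [1, 3, 7] / [2, 5] / [4] / [6];  Q = [1, 2, 4] / [3, 6] / [5] / [7];  common shape = (3, 2, 1, 1)

Row-insert the values π_1, π_2, … into P one at a time, bumping the leftmost entry strictly greater than the inserted value down to the next row. The recording tableau Q records, in position (i, j), the step at which that cell was added to P.
  Insert 4 (step 1): P = [4];  Q = [1]
  Insert 6 (step 2): P = [4, 6];  Q = [1, 2]
  Insert 5 (step 3): P = [4, 5] / [6];  Q = [1, 2] / [3]
  Insert 7 (step 4): P = [4, 5, 7] / [6];  Q = [1, 2, 4] / [3]
  Insert 2 (step 5): P = [2, 5, 7] / [4] / [6];  Q = [1, 2, 4] / [3] / [5]
  Insert 3 (step 6): P = [2, 3, 7] / [4, 5] / [6];  Q = [1, 2, 4] / [3, 6] / [5]
  Insert 1 (step 7): P = [1, 3, 7] / [2, 5] / [4] / [6];  Q = [1, 2, 4] / [3, 6] / [5] / [7]
Final shape: (3, 2, 1, 1).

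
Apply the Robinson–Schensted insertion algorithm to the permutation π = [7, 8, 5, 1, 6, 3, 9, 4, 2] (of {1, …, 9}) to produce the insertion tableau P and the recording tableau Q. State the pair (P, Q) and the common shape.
P = [1, 2, 4] / [3, 6, 9] / [5, 8] / [7];  Q = [1, 2, 7] / [3, 5, 8] / [4, 6] / [9];  common shape = (3, 3, 2, 1)

Row-insert the values π_1, π_2, … into P one at a time, bumping the leftmost entry strictly greater than the inserted value down to the next row. The recording tableau Q records, in position (i, j), the step at which that cell was added to P.
  Insert 7 (step 1): P = [7];  Q = [1]
  Insert 8 (step 2): P = [7, 8];  Q = [1, 2]
  Insert 5 (step 3): P = [5, 8] / [7];  Q = [1, 2] / [3]
  Insert 1 (step 4): P = [1, 8] / [5] / [7];  Q = [1, 2] / [3] / [4]
  Insert 6 (step 5): P = [1, 6] / [5, 8] / [7];  Q = [1, 2] / [3, 5] / [4]
  Insert 3 (step 6): P = [1, 3] / [5, 6] / [7, 8];  Q = [1, 2] / [3, 5] / [4, 6]
  Insert 9 (step 7): P = [1, 3, 9] / [5, 6] / [7, 8];  Q = [1, 2, 7] / [3, 5] / [4, 6]
  Insert 4 (step 8): P = [1, 3, 4] / [5, 6, 9] / [7, 8];  Q = [1, 2, 7] / [3, 5, 8] / [4, 6]
  Insert 2 (step 9): P = [1, 2, 4] / [3, 6, 9] / [5, 8] / [7];  Q = [1, 2, 7] / [3, 5, 8] / [4, 6] / [9]
Final shape: (3, 3, 2, 1).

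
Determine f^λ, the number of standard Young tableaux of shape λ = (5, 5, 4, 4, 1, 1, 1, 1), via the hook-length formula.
# SYT of shape (5, 5, 4, 4, 1, 1, 1, 1) = 678978300

Hook-length formula: f^λ = n! / Π hook(c), product over all cells c of the Young diagram. For λ = (5, 5, 4, 4, 1, 1, 1, 1), n = 22 boxes. Hook lengths by row (left-to-right, top-to-bottom): [12, 7, 6, 5, 2]; [11, 6, 5, 4, 1]; [9, 4, 3, 2]; [8, 3, 2, 1]; [4]; [3]; [2]; [1]. Product of hooks = 1655429529600. So f^λ = 22! / 1655429529600 = 1124000727777607680000 / 1655429529600 = 678978300.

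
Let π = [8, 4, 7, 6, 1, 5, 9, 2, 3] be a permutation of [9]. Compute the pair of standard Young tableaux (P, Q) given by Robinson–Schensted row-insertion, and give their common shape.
P = [1, 2, 3] / [4, 5, 9] / [6] / [7] / [8];  Q = [1, 3, 7] / [2, 6, 9] / [4] / [5] / [8];  common shape = (3, 3, 1, 1, 1)

Row-insert the values π_1, π_2, … into P one at a time, bumping the leftmost entry strictly greater than the inserted value down to the next row. The recording tableau Q records, in position (i, j), the step at which that cell was added to P.
  Insert 8 (step 1): P = [8];  Q = [1]
  Insert 4 (step 2): P = [4] / [8];  Q = [1] / [2]
  Insert 7 (step 3): P = [4, 7] / [8];  Q = [1, 3] / [2]
  Insert 6 (step 4): P = [4, 6] / [7] / [8];  Q = [1, 3] / [2] / [4]
  Insert 1 (step 5): P = [1, 6] / [4] / [7] / [8];  Q = [1, 3] / [2] / [4] / [5]
  Insert 5 (step 6): P = [1, 5] / [4, 6] / [7] / [8];  Q = [1, 3] / [2, 6] / [4] / [5]
  Insert 9 (step 7): P = [1, 5, 9] / [4, 6] / [7] / [8];  Q = [1, 3, 7] / [2, 6] / [4] / [5]
  Insert 2 (step 8): P = [1, 2, 9] / [4, 5] / [6] / [7] / [8];  Q = [1, 3, 7] / [2, 6] / [4] / [5] / [8]
  Insert 3 (step 9): P = [1, 2, 3] / [4, 5, 9] / [6] / [7] / [8];  Q = [1, 3, 7] / [2, 6, 9] / [4] / [5] / [8]
Final shape: (3, 3, 1, 1, 1).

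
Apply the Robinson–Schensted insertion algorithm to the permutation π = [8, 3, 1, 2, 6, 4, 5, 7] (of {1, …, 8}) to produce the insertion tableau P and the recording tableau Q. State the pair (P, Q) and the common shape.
P = [1, 2, 4, 5, 7] / [3, 6] / [8];  Q = [1, 4, 5, 7, 8] / [2, 6] / [3];  common shape = (5, 2, 1)

Row-insert the values π_1, π_2, … into P one at a time, bumping the leftmost entry strictly greater than the inserted value down to the next row. The recording tableau Q records, in position (i, j), the step at which that cell was added to P.
  Insert 8 (step 1): P = [8];  Q = [1]
  Insert 3 (step 2): P = [3] / [8];  Q = [1] / [2]
  Insert 1 (step 3): P = [1] / [3] / [8];  Q = [1] / [2] / [3]
  Insert 2 (step 4): P = [1, 2] / [3] / [8];  Q = [1, 4] / [2] / [3]
  Insert 6 (step 5): P = [1, 2, 6] / [3] / [8];  Q = [1, 4, 5] / [2] / [3]
  Insert 4 (step 6): P = [1, 2, 4] / [3, 6] / [8];  Q = [1, 4, 5] / [2, 6] / [3]
  Insert 5 (step 7): P = [1, 2, 4, 5] / [3, 6] / [8];  Q = [1, 4, 5, 7] / [2, 6] / [3]
  Insert 7 (step 8): P = [1, 2, 4, 5, 7] / [3, 6] / [8];  Q = [1, 4, 5, 7, 8] / [2, 6] / [3]
Final shape: (5, 2, 1).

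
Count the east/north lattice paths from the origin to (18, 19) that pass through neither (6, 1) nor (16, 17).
Number of paths = 10289453535

Inclusion–exclusion. Total paths: C(37, 18) = 17672631900. Through P₁: C(7, 6)·C(30, 12) = 605452575. Through P₂: C(33, 16)·C(4, 2) = 7000818660. Since P₁ is strictly southwest of P₂, a monotone path through both must visit P₁ then P₂; paths through both = C(7, 6)·C(26, 10)·C(4, 2) = 223092870. Avoid both = 17672631900 − 605452575 − 7000818660 + 223092870 = 10289453535.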